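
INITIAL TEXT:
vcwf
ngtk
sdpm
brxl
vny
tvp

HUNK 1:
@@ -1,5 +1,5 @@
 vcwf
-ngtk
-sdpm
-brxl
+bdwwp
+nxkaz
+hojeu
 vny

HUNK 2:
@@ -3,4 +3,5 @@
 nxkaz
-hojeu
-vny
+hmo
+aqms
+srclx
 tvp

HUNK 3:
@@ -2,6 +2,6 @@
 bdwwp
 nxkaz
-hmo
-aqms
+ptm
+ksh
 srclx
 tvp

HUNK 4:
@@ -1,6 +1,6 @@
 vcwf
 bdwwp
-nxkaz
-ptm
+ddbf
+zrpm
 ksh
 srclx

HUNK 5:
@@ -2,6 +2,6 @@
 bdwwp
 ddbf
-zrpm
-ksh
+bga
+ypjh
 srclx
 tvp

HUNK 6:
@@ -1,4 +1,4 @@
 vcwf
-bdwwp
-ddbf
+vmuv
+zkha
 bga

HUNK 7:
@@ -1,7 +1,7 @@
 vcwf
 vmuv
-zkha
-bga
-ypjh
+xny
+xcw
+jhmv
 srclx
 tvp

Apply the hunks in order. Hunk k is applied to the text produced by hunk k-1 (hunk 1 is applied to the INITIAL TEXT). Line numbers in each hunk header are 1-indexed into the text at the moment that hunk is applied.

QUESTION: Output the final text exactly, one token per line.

Answer: vcwf
vmuv
xny
xcw
jhmv
srclx
tvp

Derivation:
Hunk 1: at line 1 remove [ngtk,sdpm,brxl] add [bdwwp,nxkaz,hojeu] -> 6 lines: vcwf bdwwp nxkaz hojeu vny tvp
Hunk 2: at line 3 remove [hojeu,vny] add [hmo,aqms,srclx] -> 7 lines: vcwf bdwwp nxkaz hmo aqms srclx tvp
Hunk 3: at line 2 remove [hmo,aqms] add [ptm,ksh] -> 7 lines: vcwf bdwwp nxkaz ptm ksh srclx tvp
Hunk 4: at line 1 remove [nxkaz,ptm] add [ddbf,zrpm] -> 7 lines: vcwf bdwwp ddbf zrpm ksh srclx tvp
Hunk 5: at line 2 remove [zrpm,ksh] add [bga,ypjh] -> 7 lines: vcwf bdwwp ddbf bga ypjh srclx tvp
Hunk 6: at line 1 remove [bdwwp,ddbf] add [vmuv,zkha] -> 7 lines: vcwf vmuv zkha bga ypjh srclx tvp
Hunk 7: at line 1 remove [zkha,bga,ypjh] add [xny,xcw,jhmv] -> 7 lines: vcwf vmuv xny xcw jhmv srclx tvp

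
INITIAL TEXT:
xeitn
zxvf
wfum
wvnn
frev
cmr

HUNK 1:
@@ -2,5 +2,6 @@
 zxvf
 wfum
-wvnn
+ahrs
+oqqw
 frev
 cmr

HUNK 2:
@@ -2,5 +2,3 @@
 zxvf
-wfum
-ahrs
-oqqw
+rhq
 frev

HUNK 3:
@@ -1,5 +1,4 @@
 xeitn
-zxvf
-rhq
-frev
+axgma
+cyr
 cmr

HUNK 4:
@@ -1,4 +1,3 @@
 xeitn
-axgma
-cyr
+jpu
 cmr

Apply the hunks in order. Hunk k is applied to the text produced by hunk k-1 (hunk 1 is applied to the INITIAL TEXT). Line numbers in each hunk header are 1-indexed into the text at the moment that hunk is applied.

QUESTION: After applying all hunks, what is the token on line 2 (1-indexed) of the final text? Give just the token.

Answer: jpu

Derivation:
Hunk 1: at line 2 remove [wvnn] add [ahrs,oqqw] -> 7 lines: xeitn zxvf wfum ahrs oqqw frev cmr
Hunk 2: at line 2 remove [wfum,ahrs,oqqw] add [rhq] -> 5 lines: xeitn zxvf rhq frev cmr
Hunk 3: at line 1 remove [zxvf,rhq,frev] add [axgma,cyr] -> 4 lines: xeitn axgma cyr cmr
Hunk 4: at line 1 remove [axgma,cyr] add [jpu] -> 3 lines: xeitn jpu cmr
Final line 2: jpu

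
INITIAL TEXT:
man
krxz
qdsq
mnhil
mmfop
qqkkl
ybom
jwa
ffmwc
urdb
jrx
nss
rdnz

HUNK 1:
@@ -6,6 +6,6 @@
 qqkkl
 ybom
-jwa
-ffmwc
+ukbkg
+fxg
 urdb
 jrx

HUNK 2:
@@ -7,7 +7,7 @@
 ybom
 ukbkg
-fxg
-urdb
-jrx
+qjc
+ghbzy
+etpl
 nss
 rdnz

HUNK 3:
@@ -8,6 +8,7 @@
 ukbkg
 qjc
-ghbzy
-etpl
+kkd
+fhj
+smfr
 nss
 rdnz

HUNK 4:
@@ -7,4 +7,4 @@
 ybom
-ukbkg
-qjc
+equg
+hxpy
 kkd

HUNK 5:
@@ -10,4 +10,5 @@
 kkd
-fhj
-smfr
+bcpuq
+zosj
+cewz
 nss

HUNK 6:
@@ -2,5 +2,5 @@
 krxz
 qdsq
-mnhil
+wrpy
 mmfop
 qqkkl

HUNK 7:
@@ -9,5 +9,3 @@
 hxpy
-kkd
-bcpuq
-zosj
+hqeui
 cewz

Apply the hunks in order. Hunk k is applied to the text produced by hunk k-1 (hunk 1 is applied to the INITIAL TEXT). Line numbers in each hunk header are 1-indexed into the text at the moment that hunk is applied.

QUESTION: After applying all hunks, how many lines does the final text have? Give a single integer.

Hunk 1: at line 6 remove [jwa,ffmwc] add [ukbkg,fxg] -> 13 lines: man krxz qdsq mnhil mmfop qqkkl ybom ukbkg fxg urdb jrx nss rdnz
Hunk 2: at line 7 remove [fxg,urdb,jrx] add [qjc,ghbzy,etpl] -> 13 lines: man krxz qdsq mnhil mmfop qqkkl ybom ukbkg qjc ghbzy etpl nss rdnz
Hunk 3: at line 8 remove [ghbzy,etpl] add [kkd,fhj,smfr] -> 14 lines: man krxz qdsq mnhil mmfop qqkkl ybom ukbkg qjc kkd fhj smfr nss rdnz
Hunk 4: at line 7 remove [ukbkg,qjc] add [equg,hxpy] -> 14 lines: man krxz qdsq mnhil mmfop qqkkl ybom equg hxpy kkd fhj smfr nss rdnz
Hunk 5: at line 10 remove [fhj,smfr] add [bcpuq,zosj,cewz] -> 15 lines: man krxz qdsq mnhil mmfop qqkkl ybom equg hxpy kkd bcpuq zosj cewz nss rdnz
Hunk 6: at line 2 remove [mnhil] add [wrpy] -> 15 lines: man krxz qdsq wrpy mmfop qqkkl ybom equg hxpy kkd bcpuq zosj cewz nss rdnz
Hunk 7: at line 9 remove [kkd,bcpuq,zosj] add [hqeui] -> 13 lines: man krxz qdsq wrpy mmfop qqkkl ybom equg hxpy hqeui cewz nss rdnz
Final line count: 13

Answer: 13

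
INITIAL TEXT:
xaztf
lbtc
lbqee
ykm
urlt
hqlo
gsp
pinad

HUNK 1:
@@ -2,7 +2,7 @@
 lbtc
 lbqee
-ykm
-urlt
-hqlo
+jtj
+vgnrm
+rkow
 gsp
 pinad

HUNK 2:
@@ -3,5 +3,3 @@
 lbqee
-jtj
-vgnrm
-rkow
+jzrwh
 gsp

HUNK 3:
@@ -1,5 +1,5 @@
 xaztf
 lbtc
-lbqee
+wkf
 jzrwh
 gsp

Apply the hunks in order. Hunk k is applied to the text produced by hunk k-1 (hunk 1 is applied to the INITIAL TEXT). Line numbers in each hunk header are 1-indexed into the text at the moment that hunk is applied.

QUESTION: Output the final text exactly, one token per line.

Answer: xaztf
lbtc
wkf
jzrwh
gsp
pinad

Derivation:
Hunk 1: at line 2 remove [ykm,urlt,hqlo] add [jtj,vgnrm,rkow] -> 8 lines: xaztf lbtc lbqee jtj vgnrm rkow gsp pinad
Hunk 2: at line 3 remove [jtj,vgnrm,rkow] add [jzrwh] -> 6 lines: xaztf lbtc lbqee jzrwh gsp pinad
Hunk 3: at line 1 remove [lbqee] add [wkf] -> 6 lines: xaztf lbtc wkf jzrwh gsp pinad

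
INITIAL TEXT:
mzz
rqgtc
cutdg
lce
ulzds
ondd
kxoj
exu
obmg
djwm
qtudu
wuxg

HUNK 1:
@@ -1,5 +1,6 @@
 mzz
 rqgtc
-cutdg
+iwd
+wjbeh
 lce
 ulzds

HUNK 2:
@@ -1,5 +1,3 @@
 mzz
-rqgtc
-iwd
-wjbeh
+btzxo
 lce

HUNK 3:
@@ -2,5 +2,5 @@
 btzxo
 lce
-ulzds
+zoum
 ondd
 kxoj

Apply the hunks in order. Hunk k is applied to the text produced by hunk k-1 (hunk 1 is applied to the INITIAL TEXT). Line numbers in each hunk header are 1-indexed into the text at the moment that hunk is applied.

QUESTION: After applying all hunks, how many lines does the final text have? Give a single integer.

Answer: 11

Derivation:
Hunk 1: at line 1 remove [cutdg] add [iwd,wjbeh] -> 13 lines: mzz rqgtc iwd wjbeh lce ulzds ondd kxoj exu obmg djwm qtudu wuxg
Hunk 2: at line 1 remove [rqgtc,iwd,wjbeh] add [btzxo] -> 11 lines: mzz btzxo lce ulzds ondd kxoj exu obmg djwm qtudu wuxg
Hunk 3: at line 2 remove [ulzds] add [zoum] -> 11 lines: mzz btzxo lce zoum ondd kxoj exu obmg djwm qtudu wuxg
Final line count: 11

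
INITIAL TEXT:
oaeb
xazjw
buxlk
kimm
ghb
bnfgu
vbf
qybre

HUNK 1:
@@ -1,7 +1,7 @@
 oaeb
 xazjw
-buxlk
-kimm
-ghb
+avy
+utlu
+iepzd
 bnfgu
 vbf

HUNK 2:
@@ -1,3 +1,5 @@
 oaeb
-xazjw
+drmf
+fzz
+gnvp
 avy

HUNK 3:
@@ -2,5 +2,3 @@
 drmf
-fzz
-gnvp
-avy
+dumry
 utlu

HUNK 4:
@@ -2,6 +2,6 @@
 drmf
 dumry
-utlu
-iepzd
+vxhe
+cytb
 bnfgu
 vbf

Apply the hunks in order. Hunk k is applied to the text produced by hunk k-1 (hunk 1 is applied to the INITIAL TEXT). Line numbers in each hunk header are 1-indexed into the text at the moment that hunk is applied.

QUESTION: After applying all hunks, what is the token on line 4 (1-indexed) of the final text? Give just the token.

Answer: vxhe

Derivation:
Hunk 1: at line 1 remove [buxlk,kimm,ghb] add [avy,utlu,iepzd] -> 8 lines: oaeb xazjw avy utlu iepzd bnfgu vbf qybre
Hunk 2: at line 1 remove [xazjw] add [drmf,fzz,gnvp] -> 10 lines: oaeb drmf fzz gnvp avy utlu iepzd bnfgu vbf qybre
Hunk 3: at line 2 remove [fzz,gnvp,avy] add [dumry] -> 8 lines: oaeb drmf dumry utlu iepzd bnfgu vbf qybre
Hunk 4: at line 2 remove [utlu,iepzd] add [vxhe,cytb] -> 8 lines: oaeb drmf dumry vxhe cytb bnfgu vbf qybre
Final line 4: vxhe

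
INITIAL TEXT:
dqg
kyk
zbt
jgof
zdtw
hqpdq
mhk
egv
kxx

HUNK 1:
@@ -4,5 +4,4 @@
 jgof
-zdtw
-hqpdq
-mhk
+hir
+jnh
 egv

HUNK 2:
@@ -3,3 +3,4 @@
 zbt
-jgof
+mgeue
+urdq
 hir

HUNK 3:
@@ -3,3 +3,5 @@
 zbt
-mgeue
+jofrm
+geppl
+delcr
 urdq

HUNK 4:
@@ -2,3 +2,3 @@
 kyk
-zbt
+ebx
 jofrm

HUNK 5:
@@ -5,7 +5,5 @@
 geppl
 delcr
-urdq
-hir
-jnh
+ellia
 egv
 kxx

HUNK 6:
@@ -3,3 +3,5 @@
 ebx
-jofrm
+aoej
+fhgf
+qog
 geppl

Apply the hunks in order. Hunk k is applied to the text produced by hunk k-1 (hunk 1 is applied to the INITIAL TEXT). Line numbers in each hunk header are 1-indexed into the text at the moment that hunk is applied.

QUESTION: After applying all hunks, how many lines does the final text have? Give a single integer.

Answer: 11

Derivation:
Hunk 1: at line 4 remove [zdtw,hqpdq,mhk] add [hir,jnh] -> 8 lines: dqg kyk zbt jgof hir jnh egv kxx
Hunk 2: at line 3 remove [jgof] add [mgeue,urdq] -> 9 lines: dqg kyk zbt mgeue urdq hir jnh egv kxx
Hunk 3: at line 3 remove [mgeue] add [jofrm,geppl,delcr] -> 11 lines: dqg kyk zbt jofrm geppl delcr urdq hir jnh egv kxx
Hunk 4: at line 2 remove [zbt] add [ebx] -> 11 lines: dqg kyk ebx jofrm geppl delcr urdq hir jnh egv kxx
Hunk 5: at line 5 remove [urdq,hir,jnh] add [ellia] -> 9 lines: dqg kyk ebx jofrm geppl delcr ellia egv kxx
Hunk 6: at line 3 remove [jofrm] add [aoej,fhgf,qog] -> 11 lines: dqg kyk ebx aoej fhgf qog geppl delcr ellia egv kxx
Final line count: 11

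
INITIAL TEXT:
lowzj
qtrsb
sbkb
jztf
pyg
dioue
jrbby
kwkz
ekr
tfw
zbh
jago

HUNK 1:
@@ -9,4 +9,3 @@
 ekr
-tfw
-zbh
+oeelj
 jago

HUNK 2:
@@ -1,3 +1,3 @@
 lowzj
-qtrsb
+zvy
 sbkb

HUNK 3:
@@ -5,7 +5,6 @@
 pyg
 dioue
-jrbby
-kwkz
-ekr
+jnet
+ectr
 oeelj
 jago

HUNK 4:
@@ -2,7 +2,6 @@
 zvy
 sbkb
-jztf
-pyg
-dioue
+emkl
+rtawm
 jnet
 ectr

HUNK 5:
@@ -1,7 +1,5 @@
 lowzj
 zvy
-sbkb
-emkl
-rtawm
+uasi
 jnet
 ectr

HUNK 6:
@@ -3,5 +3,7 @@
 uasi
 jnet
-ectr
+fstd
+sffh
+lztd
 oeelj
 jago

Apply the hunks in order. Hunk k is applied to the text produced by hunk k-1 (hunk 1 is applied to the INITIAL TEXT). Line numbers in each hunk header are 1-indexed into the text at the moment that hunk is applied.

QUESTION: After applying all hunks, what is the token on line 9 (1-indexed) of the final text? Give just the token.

Hunk 1: at line 9 remove [tfw,zbh] add [oeelj] -> 11 lines: lowzj qtrsb sbkb jztf pyg dioue jrbby kwkz ekr oeelj jago
Hunk 2: at line 1 remove [qtrsb] add [zvy] -> 11 lines: lowzj zvy sbkb jztf pyg dioue jrbby kwkz ekr oeelj jago
Hunk 3: at line 5 remove [jrbby,kwkz,ekr] add [jnet,ectr] -> 10 lines: lowzj zvy sbkb jztf pyg dioue jnet ectr oeelj jago
Hunk 4: at line 2 remove [jztf,pyg,dioue] add [emkl,rtawm] -> 9 lines: lowzj zvy sbkb emkl rtawm jnet ectr oeelj jago
Hunk 5: at line 1 remove [sbkb,emkl,rtawm] add [uasi] -> 7 lines: lowzj zvy uasi jnet ectr oeelj jago
Hunk 6: at line 3 remove [ectr] add [fstd,sffh,lztd] -> 9 lines: lowzj zvy uasi jnet fstd sffh lztd oeelj jago
Final line 9: jago

Answer: jago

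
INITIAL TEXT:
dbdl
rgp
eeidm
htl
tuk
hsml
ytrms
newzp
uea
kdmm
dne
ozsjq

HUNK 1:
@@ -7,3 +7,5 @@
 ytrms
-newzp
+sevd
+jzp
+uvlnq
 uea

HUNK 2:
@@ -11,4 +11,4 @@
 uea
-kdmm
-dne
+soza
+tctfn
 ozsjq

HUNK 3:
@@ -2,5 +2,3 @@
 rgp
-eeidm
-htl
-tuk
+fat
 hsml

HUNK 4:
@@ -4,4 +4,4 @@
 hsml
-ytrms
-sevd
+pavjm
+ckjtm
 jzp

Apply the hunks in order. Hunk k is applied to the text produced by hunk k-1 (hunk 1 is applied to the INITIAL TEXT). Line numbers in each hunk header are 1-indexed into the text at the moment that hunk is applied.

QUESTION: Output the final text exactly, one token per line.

Hunk 1: at line 7 remove [newzp] add [sevd,jzp,uvlnq] -> 14 lines: dbdl rgp eeidm htl tuk hsml ytrms sevd jzp uvlnq uea kdmm dne ozsjq
Hunk 2: at line 11 remove [kdmm,dne] add [soza,tctfn] -> 14 lines: dbdl rgp eeidm htl tuk hsml ytrms sevd jzp uvlnq uea soza tctfn ozsjq
Hunk 3: at line 2 remove [eeidm,htl,tuk] add [fat] -> 12 lines: dbdl rgp fat hsml ytrms sevd jzp uvlnq uea soza tctfn ozsjq
Hunk 4: at line 4 remove [ytrms,sevd] add [pavjm,ckjtm] -> 12 lines: dbdl rgp fat hsml pavjm ckjtm jzp uvlnq uea soza tctfn ozsjq

Answer: dbdl
rgp
fat
hsml
pavjm
ckjtm
jzp
uvlnq
uea
soza
tctfn
ozsjq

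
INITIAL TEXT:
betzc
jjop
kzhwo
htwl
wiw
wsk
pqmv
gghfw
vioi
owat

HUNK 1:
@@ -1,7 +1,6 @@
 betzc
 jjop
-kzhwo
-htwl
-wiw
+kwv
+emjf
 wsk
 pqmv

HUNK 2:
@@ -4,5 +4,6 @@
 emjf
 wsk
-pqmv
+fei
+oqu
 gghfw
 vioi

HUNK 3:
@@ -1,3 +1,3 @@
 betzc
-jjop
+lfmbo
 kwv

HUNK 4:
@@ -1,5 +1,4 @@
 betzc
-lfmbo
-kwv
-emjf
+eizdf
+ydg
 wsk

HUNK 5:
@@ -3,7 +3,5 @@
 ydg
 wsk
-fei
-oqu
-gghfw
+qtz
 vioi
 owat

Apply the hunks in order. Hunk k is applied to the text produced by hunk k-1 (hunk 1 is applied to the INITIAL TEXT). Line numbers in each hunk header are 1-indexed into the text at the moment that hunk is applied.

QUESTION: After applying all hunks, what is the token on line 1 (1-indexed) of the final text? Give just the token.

Answer: betzc

Derivation:
Hunk 1: at line 1 remove [kzhwo,htwl,wiw] add [kwv,emjf] -> 9 lines: betzc jjop kwv emjf wsk pqmv gghfw vioi owat
Hunk 2: at line 4 remove [pqmv] add [fei,oqu] -> 10 lines: betzc jjop kwv emjf wsk fei oqu gghfw vioi owat
Hunk 3: at line 1 remove [jjop] add [lfmbo] -> 10 lines: betzc lfmbo kwv emjf wsk fei oqu gghfw vioi owat
Hunk 4: at line 1 remove [lfmbo,kwv,emjf] add [eizdf,ydg] -> 9 lines: betzc eizdf ydg wsk fei oqu gghfw vioi owat
Hunk 5: at line 3 remove [fei,oqu,gghfw] add [qtz] -> 7 lines: betzc eizdf ydg wsk qtz vioi owat
Final line 1: betzc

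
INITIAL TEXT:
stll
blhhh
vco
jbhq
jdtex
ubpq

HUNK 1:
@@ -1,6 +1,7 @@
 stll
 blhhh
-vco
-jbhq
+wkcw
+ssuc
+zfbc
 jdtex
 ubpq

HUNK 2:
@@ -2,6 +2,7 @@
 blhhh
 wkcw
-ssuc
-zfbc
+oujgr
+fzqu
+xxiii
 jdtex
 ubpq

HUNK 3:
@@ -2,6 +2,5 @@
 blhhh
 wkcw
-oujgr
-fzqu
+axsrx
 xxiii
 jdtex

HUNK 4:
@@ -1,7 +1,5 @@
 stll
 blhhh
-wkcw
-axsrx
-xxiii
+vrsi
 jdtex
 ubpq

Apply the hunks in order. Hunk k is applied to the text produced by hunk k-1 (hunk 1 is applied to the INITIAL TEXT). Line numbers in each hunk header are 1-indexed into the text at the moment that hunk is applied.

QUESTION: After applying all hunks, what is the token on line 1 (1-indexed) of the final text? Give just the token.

Answer: stll

Derivation:
Hunk 1: at line 1 remove [vco,jbhq] add [wkcw,ssuc,zfbc] -> 7 lines: stll blhhh wkcw ssuc zfbc jdtex ubpq
Hunk 2: at line 2 remove [ssuc,zfbc] add [oujgr,fzqu,xxiii] -> 8 lines: stll blhhh wkcw oujgr fzqu xxiii jdtex ubpq
Hunk 3: at line 2 remove [oujgr,fzqu] add [axsrx] -> 7 lines: stll blhhh wkcw axsrx xxiii jdtex ubpq
Hunk 4: at line 1 remove [wkcw,axsrx,xxiii] add [vrsi] -> 5 lines: stll blhhh vrsi jdtex ubpq
Final line 1: stll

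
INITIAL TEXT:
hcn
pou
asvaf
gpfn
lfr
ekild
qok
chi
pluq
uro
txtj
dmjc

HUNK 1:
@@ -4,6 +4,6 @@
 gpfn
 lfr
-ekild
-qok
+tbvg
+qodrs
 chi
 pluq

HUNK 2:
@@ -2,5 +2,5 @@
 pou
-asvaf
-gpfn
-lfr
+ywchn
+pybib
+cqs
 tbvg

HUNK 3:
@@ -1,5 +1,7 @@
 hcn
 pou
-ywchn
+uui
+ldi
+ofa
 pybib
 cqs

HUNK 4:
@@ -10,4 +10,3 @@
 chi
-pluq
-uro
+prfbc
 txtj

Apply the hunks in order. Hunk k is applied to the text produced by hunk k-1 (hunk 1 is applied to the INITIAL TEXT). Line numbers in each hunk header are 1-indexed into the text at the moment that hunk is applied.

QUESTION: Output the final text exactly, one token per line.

Hunk 1: at line 4 remove [ekild,qok] add [tbvg,qodrs] -> 12 lines: hcn pou asvaf gpfn lfr tbvg qodrs chi pluq uro txtj dmjc
Hunk 2: at line 2 remove [asvaf,gpfn,lfr] add [ywchn,pybib,cqs] -> 12 lines: hcn pou ywchn pybib cqs tbvg qodrs chi pluq uro txtj dmjc
Hunk 3: at line 1 remove [ywchn] add [uui,ldi,ofa] -> 14 lines: hcn pou uui ldi ofa pybib cqs tbvg qodrs chi pluq uro txtj dmjc
Hunk 4: at line 10 remove [pluq,uro] add [prfbc] -> 13 lines: hcn pou uui ldi ofa pybib cqs tbvg qodrs chi prfbc txtj dmjc

Answer: hcn
pou
uui
ldi
ofa
pybib
cqs
tbvg
qodrs
chi
prfbc
txtj
dmjc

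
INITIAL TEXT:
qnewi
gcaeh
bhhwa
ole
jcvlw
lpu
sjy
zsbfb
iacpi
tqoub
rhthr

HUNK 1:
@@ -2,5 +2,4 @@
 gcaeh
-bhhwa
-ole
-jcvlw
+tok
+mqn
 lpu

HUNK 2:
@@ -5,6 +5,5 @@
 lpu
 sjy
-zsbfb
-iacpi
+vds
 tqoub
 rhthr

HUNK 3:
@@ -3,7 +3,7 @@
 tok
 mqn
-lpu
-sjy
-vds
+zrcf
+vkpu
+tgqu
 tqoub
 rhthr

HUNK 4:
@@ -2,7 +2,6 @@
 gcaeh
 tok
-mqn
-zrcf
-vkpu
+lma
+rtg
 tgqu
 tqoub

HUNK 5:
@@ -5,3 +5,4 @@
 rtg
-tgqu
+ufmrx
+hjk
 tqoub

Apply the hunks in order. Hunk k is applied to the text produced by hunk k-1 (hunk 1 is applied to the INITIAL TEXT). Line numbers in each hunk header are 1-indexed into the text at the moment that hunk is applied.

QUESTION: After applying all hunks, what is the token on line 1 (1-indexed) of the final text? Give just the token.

Hunk 1: at line 2 remove [bhhwa,ole,jcvlw] add [tok,mqn] -> 10 lines: qnewi gcaeh tok mqn lpu sjy zsbfb iacpi tqoub rhthr
Hunk 2: at line 5 remove [zsbfb,iacpi] add [vds] -> 9 lines: qnewi gcaeh tok mqn lpu sjy vds tqoub rhthr
Hunk 3: at line 3 remove [lpu,sjy,vds] add [zrcf,vkpu,tgqu] -> 9 lines: qnewi gcaeh tok mqn zrcf vkpu tgqu tqoub rhthr
Hunk 4: at line 2 remove [mqn,zrcf,vkpu] add [lma,rtg] -> 8 lines: qnewi gcaeh tok lma rtg tgqu tqoub rhthr
Hunk 5: at line 5 remove [tgqu] add [ufmrx,hjk] -> 9 lines: qnewi gcaeh tok lma rtg ufmrx hjk tqoub rhthr
Final line 1: qnewi

Answer: qnewi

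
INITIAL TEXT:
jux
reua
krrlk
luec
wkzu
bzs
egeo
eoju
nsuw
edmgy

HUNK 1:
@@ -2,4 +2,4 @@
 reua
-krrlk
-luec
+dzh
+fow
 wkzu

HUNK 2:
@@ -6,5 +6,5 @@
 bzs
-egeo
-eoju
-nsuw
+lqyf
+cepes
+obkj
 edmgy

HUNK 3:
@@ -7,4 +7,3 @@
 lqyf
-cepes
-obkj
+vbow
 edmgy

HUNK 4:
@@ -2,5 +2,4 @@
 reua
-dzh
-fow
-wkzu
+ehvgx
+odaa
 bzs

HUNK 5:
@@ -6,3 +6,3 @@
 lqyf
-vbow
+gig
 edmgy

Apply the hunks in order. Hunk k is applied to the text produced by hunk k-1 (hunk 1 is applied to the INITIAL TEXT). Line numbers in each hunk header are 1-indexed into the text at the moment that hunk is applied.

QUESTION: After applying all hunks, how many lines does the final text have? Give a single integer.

Answer: 8

Derivation:
Hunk 1: at line 2 remove [krrlk,luec] add [dzh,fow] -> 10 lines: jux reua dzh fow wkzu bzs egeo eoju nsuw edmgy
Hunk 2: at line 6 remove [egeo,eoju,nsuw] add [lqyf,cepes,obkj] -> 10 lines: jux reua dzh fow wkzu bzs lqyf cepes obkj edmgy
Hunk 3: at line 7 remove [cepes,obkj] add [vbow] -> 9 lines: jux reua dzh fow wkzu bzs lqyf vbow edmgy
Hunk 4: at line 2 remove [dzh,fow,wkzu] add [ehvgx,odaa] -> 8 lines: jux reua ehvgx odaa bzs lqyf vbow edmgy
Hunk 5: at line 6 remove [vbow] add [gig] -> 8 lines: jux reua ehvgx odaa bzs lqyf gig edmgy
Final line count: 8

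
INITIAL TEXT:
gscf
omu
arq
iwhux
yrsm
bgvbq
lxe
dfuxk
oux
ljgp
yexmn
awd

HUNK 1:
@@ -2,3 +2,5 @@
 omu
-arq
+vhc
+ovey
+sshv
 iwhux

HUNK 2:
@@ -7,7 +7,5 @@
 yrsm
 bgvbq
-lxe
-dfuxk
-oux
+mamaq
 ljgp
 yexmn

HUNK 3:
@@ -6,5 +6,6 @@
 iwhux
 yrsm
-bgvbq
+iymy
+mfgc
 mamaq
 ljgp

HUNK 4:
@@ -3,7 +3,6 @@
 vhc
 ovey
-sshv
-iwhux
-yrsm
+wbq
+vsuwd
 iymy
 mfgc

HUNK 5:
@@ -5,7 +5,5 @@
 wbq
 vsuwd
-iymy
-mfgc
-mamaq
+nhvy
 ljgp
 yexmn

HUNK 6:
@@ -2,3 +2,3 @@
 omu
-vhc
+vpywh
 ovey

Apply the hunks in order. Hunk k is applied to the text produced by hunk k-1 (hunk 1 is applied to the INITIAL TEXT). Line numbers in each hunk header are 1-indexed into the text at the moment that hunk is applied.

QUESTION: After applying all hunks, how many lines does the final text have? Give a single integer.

Answer: 10

Derivation:
Hunk 1: at line 2 remove [arq] add [vhc,ovey,sshv] -> 14 lines: gscf omu vhc ovey sshv iwhux yrsm bgvbq lxe dfuxk oux ljgp yexmn awd
Hunk 2: at line 7 remove [lxe,dfuxk,oux] add [mamaq] -> 12 lines: gscf omu vhc ovey sshv iwhux yrsm bgvbq mamaq ljgp yexmn awd
Hunk 3: at line 6 remove [bgvbq] add [iymy,mfgc] -> 13 lines: gscf omu vhc ovey sshv iwhux yrsm iymy mfgc mamaq ljgp yexmn awd
Hunk 4: at line 3 remove [sshv,iwhux,yrsm] add [wbq,vsuwd] -> 12 lines: gscf omu vhc ovey wbq vsuwd iymy mfgc mamaq ljgp yexmn awd
Hunk 5: at line 5 remove [iymy,mfgc,mamaq] add [nhvy] -> 10 lines: gscf omu vhc ovey wbq vsuwd nhvy ljgp yexmn awd
Hunk 6: at line 2 remove [vhc] add [vpywh] -> 10 lines: gscf omu vpywh ovey wbq vsuwd nhvy ljgp yexmn awd
Final line count: 10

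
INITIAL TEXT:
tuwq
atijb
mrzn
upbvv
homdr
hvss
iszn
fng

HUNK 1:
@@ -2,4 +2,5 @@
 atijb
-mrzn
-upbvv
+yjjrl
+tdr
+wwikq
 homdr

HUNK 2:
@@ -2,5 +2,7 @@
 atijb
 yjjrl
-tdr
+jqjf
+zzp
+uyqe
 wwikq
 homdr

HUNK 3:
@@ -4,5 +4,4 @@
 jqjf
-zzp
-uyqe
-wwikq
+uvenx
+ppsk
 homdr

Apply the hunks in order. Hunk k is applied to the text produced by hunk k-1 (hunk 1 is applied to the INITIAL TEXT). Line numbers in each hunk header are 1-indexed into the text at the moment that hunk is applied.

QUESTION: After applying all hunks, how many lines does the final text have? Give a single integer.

Answer: 10

Derivation:
Hunk 1: at line 2 remove [mrzn,upbvv] add [yjjrl,tdr,wwikq] -> 9 lines: tuwq atijb yjjrl tdr wwikq homdr hvss iszn fng
Hunk 2: at line 2 remove [tdr] add [jqjf,zzp,uyqe] -> 11 lines: tuwq atijb yjjrl jqjf zzp uyqe wwikq homdr hvss iszn fng
Hunk 3: at line 4 remove [zzp,uyqe,wwikq] add [uvenx,ppsk] -> 10 lines: tuwq atijb yjjrl jqjf uvenx ppsk homdr hvss iszn fng
Final line count: 10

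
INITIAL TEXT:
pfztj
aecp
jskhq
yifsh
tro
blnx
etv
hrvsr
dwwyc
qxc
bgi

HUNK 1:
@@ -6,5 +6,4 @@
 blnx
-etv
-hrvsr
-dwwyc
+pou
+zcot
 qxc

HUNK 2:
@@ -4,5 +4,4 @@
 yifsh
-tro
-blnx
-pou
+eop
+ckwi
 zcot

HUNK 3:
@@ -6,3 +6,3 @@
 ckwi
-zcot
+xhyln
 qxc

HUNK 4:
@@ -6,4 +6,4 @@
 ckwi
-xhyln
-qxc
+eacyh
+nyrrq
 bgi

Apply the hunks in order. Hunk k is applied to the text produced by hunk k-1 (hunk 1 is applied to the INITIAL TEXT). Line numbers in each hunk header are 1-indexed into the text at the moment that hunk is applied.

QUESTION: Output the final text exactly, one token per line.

Answer: pfztj
aecp
jskhq
yifsh
eop
ckwi
eacyh
nyrrq
bgi

Derivation:
Hunk 1: at line 6 remove [etv,hrvsr,dwwyc] add [pou,zcot] -> 10 lines: pfztj aecp jskhq yifsh tro blnx pou zcot qxc bgi
Hunk 2: at line 4 remove [tro,blnx,pou] add [eop,ckwi] -> 9 lines: pfztj aecp jskhq yifsh eop ckwi zcot qxc bgi
Hunk 3: at line 6 remove [zcot] add [xhyln] -> 9 lines: pfztj aecp jskhq yifsh eop ckwi xhyln qxc bgi
Hunk 4: at line 6 remove [xhyln,qxc] add [eacyh,nyrrq] -> 9 lines: pfztj aecp jskhq yifsh eop ckwi eacyh nyrrq bgi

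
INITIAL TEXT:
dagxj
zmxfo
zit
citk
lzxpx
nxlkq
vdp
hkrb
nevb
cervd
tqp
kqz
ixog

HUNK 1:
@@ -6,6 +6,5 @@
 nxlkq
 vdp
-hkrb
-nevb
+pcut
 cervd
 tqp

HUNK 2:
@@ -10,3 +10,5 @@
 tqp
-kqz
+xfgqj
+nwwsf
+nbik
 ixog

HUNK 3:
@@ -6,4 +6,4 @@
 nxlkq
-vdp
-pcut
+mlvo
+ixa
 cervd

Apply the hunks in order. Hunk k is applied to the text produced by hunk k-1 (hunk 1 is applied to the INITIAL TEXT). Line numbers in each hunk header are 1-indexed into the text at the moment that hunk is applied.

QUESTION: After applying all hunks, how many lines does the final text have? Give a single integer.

Hunk 1: at line 6 remove [hkrb,nevb] add [pcut] -> 12 lines: dagxj zmxfo zit citk lzxpx nxlkq vdp pcut cervd tqp kqz ixog
Hunk 2: at line 10 remove [kqz] add [xfgqj,nwwsf,nbik] -> 14 lines: dagxj zmxfo zit citk lzxpx nxlkq vdp pcut cervd tqp xfgqj nwwsf nbik ixog
Hunk 3: at line 6 remove [vdp,pcut] add [mlvo,ixa] -> 14 lines: dagxj zmxfo zit citk lzxpx nxlkq mlvo ixa cervd tqp xfgqj nwwsf nbik ixog
Final line count: 14

Answer: 14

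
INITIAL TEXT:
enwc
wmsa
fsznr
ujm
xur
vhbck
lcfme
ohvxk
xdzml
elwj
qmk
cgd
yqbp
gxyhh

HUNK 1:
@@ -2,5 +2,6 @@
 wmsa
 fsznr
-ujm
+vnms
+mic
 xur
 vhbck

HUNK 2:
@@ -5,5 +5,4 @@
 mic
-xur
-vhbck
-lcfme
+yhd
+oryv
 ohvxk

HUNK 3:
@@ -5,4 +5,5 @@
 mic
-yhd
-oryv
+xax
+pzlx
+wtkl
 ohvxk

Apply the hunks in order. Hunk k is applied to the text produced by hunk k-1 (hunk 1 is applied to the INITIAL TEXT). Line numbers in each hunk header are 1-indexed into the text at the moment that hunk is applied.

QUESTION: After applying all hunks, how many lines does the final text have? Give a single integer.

Hunk 1: at line 2 remove [ujm] add [vnms,mic] -> 15 lines: enwc wmsa fsznr vnms mic xur vhbck lcfme ohvxk xdzml elwj qmk cgd yqbp gxyhh
Hunk 2: at line 5 remove [xur,vhbck,lcfme] add [yhd,oryv] -> 14 lines: enwc wmsa fsznr vnms mic yhd oryv ohvxk xdzml elwj qmk cgd yqbp gxyhh
Hunk 3: at line 5 remove [yhd,oryv] add [xax,pzlx,wtkl] -> 15 lines: enwc wmsa fsznr vnms mic xax pzlx wtkl ohvxk xdzml elwj qmk cgd yqbp gxyhh
Final line count: 15

Answer: 15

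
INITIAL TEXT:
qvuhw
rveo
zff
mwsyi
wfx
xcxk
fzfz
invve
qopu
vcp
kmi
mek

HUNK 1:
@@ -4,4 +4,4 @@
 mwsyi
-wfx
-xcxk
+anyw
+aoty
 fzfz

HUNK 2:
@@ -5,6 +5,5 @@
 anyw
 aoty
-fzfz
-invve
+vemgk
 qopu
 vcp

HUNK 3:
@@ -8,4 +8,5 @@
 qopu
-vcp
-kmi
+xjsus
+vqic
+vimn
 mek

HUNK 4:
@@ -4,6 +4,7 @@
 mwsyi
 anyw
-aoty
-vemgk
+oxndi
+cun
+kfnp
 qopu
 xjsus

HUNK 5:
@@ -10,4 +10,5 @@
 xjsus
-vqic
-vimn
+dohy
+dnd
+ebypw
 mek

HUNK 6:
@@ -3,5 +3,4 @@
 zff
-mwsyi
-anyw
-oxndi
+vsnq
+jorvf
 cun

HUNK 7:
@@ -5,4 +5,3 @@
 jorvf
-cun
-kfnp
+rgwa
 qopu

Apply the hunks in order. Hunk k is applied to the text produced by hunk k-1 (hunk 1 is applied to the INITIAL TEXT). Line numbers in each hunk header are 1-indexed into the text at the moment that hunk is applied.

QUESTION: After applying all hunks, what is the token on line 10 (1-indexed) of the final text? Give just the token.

Hunk 1: at line 4 remove [wfx,xcxk] add [anyw,aoty] -> 12 lines: qvuhw rveo zff mwsyi anyw aoty fzfz invve qopu vcp kmi mek
Hunk 2: at line 5 remove [fzfz,invve] add [vemgk] -> 11 lines: qvuhw rveo zff mwsyi anyw aoty vemgk qopu vcp kmi mek
Hunk 3: at line 8 remove [vcp,kmi] add [xjsus,vqic,vimn] -> 12 lines: qvuhw rveo zff mwsyi anyw aoty vemgk qopu xjsus vqic vimn mek
Hunk 4: at line 4 remove [aoty,vemgk] add [oxndi,cun,kfnp] -> 13 lines: qvuhw rveo zff mwsyi anyw oxndi cun kfnp qopu xjsus vqic vimn mek
Hunk 5: at line 10 remove [vqic,vimn] add [dohy,dnd,ebypw] -> 14 lines: qvuhw rveo zff mwsyi anyw oxndi cun kfnp qopu xjsus dohy dnd ebypw mek
Hunk 6: at line 3 remove [mwsyi,anyw,oxndi] add [vsnq,jorvf] -> 13 lines: qvuhw rveo zff vsnq jorvf cun kfnp qopu xjsus dohy dnd ebypw mek
Hunk 7: at line 5 remove [cun,kfnp] add [rgwa] -> 12 lines: qvuhw rveo zff vsnq jorvf rgwa qopu xjsus dohy dnd ebypw mek
Final line 10: dnd

Answer: dnd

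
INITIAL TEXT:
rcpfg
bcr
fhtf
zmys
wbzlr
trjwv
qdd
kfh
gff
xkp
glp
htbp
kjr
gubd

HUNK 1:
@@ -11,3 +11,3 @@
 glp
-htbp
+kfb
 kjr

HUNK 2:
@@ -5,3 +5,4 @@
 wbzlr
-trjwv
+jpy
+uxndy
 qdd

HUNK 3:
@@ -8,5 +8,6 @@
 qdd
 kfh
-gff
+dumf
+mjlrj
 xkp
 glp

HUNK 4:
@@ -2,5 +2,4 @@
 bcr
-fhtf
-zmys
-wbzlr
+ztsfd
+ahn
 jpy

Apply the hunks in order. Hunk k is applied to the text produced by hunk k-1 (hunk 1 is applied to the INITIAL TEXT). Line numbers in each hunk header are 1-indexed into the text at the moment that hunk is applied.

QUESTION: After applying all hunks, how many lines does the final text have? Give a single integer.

Answer: 15

Derivation:
Hunk 1: at line 11 remove [htbp] add [kfb] -> 14 lines: rcpfg bcr fhtf zmys wbzlr trjwv qdd kfh gff xkp glp kfb kjr gubd
Hunk 2: at line 5 remove [trjwv] add [jpy,uxndy] -> 15 lines: rcpfg bcr fhtf zmys wbzlr jpy uxndy qdd kfh gff xkp glp kfb kjr gubd
Hunk 3: at line 8 remove [gff] add [dumf,mjlrj] -> 16 lines: rcpfg bcr fhtf zmys wbzlr jpy uxndy qdd kfh dumf mjlrj xkp glp kfb kjr gubd
Hunk 4: at line 2 remove [fhtf,zmys,wbzlr] add [ztsfd,ahn] -> 15 lines: rcpfg bcr ztsfd ahn jpy uxndy qdd kfh dumf mjlrj xkp glp kfb kjr gubd
Final line count: 15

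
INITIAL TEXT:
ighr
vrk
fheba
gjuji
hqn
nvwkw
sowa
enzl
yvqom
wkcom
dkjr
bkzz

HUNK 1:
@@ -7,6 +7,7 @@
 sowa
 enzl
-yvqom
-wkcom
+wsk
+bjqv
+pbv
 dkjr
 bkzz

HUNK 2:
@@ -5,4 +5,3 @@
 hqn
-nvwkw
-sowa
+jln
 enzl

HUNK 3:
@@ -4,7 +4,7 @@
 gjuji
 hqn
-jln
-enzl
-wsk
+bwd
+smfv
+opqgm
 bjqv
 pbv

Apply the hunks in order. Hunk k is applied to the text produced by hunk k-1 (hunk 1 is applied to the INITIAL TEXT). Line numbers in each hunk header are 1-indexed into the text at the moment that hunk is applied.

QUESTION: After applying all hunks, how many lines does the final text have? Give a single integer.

Answer: 12

Derivation:
Hunk 1: at line 7 remove [yvqom,wkcom] add [wsk,bjqv,pbv] -> 13 lines: ighr vrk fheba gjuji hqn nvwkw sowa enzl wsk bjqv pbv dkjr bkzz
Hunk 2: at line 5 remove [nvwkw,sowa] add [jln] -> 12 lines: ighr vrk fheba gjuji hqn jln enzl wsk bjqv pbv dkjr bkzz
Hunk 3: at line 4 remove [jln,enzl,wsk] add [bwd,smfv,opqgm] -> 12 lines: ighr vrk fheba gjuji hqn bwd smfv opqgm bjqv pbv dkjr bkzz
Final line count: 12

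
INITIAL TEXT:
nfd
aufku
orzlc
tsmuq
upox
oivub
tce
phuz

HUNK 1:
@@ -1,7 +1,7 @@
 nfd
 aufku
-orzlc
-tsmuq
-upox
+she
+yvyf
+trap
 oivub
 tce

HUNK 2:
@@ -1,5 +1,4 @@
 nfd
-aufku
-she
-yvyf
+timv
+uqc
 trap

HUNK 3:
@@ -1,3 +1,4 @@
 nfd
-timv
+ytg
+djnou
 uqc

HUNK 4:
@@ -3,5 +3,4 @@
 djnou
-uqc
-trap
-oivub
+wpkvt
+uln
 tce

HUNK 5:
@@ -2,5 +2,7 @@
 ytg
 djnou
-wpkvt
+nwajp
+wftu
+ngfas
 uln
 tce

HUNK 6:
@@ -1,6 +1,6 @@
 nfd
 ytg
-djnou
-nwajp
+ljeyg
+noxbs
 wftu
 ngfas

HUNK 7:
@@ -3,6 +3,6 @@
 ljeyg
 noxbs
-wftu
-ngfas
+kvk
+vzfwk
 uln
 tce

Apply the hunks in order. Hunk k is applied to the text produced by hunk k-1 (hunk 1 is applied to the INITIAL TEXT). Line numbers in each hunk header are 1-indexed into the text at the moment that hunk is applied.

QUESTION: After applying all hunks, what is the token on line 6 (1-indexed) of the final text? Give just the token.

Hunk 1: at line 1 remove [orzlc,tsmuq,upox] add [she,yvyf,trap] -> 8 lines: nfd aufku she yvyf trap oivub tce phuz
Hunk 2: at line 1 remove [aufku,she,yvyf] add [timv,uqc] -> 7 lines: nfd timv uqc trap oivub tce phuz
Hunk 3: at line 1 remove [timv] add [ytg,djnou] -> 8 lines: nfd ytg djnou uqc trap oivub tce phuz
Hunk 4: at line 3 remove [uqc,trap,oivub] add [wpkvt,uln] -> 7 lines: nfd ytg djnou wpkvt uln tce phuz
Hunk 5: at line 2 remove [wpkvt] add [nwajp,wftu,ngfas] -> 9 lines: nfd ytg djnou nwajp wftu ngfas uln tce phuz
Hunk 6: at line 1 remove [djnou,nwajp] add [ljeyg,noxbs] -> 9 lines: nfd ytg ljeyg noxbs wftu ngfas uln tce phuz
Hunk 7: at line 3 remove [wftu,ngfas] add [kvk,vzfwk] -> 9 lines: nfd ytg ljeyg noxbs kvk vzfwk uln tce phuz
Final line 6: vzfwk

Answer: vzfwk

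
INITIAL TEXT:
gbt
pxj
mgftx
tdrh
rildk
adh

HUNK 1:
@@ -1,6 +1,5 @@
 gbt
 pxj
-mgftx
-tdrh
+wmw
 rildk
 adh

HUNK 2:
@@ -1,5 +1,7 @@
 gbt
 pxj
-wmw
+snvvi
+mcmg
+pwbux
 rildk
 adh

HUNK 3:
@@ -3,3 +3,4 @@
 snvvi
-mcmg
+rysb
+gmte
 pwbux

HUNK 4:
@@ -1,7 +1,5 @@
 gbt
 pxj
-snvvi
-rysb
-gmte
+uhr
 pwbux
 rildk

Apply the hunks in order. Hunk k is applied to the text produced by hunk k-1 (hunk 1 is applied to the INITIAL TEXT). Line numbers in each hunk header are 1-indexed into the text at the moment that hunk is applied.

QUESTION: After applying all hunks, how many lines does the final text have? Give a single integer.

Answer: 6

Derivation:
Hunk 1: at line 1 remove [mgftx,tdrh] add [wmw] -> 5 lines: gbt pxj wmw rildk adh
Hunk 2: at line 1 remove [wmw] add [snvvi,mcmg,pwbux] -> 7 lines: gbt pxj snvvi mcmg pwbux rildk adh
Hunk 3: at line 3 remove [mcmg] add [rysb,gmte] -> 8 lines: gbt pxj snvvi rysb gmte pwbux rildk adh
Hunk 4: at line 1 remove [snvvi,rysb,gmte] add [uhr] -> 6 lines: gbt pxj uhr pwbux rildk adh
Final line count: 6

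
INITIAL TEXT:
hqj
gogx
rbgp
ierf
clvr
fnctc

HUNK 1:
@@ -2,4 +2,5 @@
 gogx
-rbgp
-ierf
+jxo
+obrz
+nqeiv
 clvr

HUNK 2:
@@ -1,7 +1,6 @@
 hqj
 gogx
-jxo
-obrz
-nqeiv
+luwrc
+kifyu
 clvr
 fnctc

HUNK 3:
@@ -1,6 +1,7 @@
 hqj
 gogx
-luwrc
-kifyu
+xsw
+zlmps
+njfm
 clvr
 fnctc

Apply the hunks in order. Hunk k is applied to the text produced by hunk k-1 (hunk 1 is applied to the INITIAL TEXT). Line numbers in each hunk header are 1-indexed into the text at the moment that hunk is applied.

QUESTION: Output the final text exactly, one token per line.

Hunk 1: at line 2 remove [rbgp,ierf] add [jxo,obrz,nqeiv] -> 7 lines: hqj gogx jxo obrz nqeiv clvr fnctc
Hunk 2: at line 1 remove [jxo,obrz,nqeiv] add [luwrc,kifyu] -> 6 lines: hqj gogx luwrc kifyu clvr fnctc
Hunk 3: at line 1 remove [luwrc,kifyu] add [xsw,zlmps,njfm] -> 7 lines: hqj gogx xsw zlmps njfm clvr fnctc

Answer: hqj
gogx
xsw
zlmps
njfm
clvr
fnctc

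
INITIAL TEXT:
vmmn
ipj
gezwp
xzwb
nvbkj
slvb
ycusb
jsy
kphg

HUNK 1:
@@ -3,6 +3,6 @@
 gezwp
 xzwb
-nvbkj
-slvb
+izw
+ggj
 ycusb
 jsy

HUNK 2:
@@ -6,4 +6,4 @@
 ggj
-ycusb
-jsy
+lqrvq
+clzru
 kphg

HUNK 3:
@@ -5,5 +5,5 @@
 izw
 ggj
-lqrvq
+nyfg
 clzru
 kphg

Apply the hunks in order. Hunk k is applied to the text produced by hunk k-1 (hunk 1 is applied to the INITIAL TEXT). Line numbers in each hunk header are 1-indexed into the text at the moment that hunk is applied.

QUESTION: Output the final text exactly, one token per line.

Hunk 1: at line 3 remove [nvbkj,slvb] add [izw,ggj] -> 9 lines: vmmn ipj gezwp xzwb izw ggj ycusb jsy kphg
Hunk 2: at line 6 remove [ycusb,jsy] add [lqrvq,clzru] -> 9 lines: vmmn ipj gezwp xzwb izw ggj lqrvq clzru kphg
Hunk 3: at line 5 remove [lqrvq] add [nyfg] -> 9 lines: vmmn ipj gezwp xzwb izw ggj nyfg clzru kphg

Answer: vmmn
ipj
gezwp
xzwb
izw
ggj
nyfg
clzru
kphg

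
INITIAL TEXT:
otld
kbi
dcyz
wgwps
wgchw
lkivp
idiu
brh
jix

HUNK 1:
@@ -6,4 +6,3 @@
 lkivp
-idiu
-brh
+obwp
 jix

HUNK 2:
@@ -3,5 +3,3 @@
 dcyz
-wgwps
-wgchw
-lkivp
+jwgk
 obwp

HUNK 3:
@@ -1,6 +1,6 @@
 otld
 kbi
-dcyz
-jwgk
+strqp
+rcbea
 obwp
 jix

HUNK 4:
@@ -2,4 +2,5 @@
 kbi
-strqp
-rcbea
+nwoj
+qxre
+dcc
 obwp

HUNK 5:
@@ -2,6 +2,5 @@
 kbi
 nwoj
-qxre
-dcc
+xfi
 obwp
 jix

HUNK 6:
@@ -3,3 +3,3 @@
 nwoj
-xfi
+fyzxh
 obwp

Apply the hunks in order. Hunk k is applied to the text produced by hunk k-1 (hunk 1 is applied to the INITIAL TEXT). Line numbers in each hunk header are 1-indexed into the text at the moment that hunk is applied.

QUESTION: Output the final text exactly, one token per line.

Hunk 1: at line 6 remove [idiu,brh] add [obwp] -> 8 lines: otld kbi dcyz wgwps wgchw lkivp obwp jix
Hunk 2: at line 3 remove [wgwps,wgchw,lkivp] add [jwgk] -> 6 lines: otld kbi dcyz jwgk obwp jix
Hunk 3: at line 1 remove [dcyz,jwgk] add [strqp,rcbea] -> 6 lines: otld kbi strqp rcbea obwp jix
Hunk 4: at line 2 remove [strqp,rcbea] add [nwoj,qxre,dcc] -> 7 lines: otld kbi nwoj qxre dcc obwp jix
Hunk 5: at line 2 remove [qxre,dcc] add [xfi] -> 6 lines: otld kbi nwoj xfi obwp jix
Hunk 6: at line 3 remove [xfi] add [fyzxh] -> 6 lines: otld kbi nwoj fyzxh obwp jix

Answer: otld
kbi
nwoj
fyzxh
obwp
jix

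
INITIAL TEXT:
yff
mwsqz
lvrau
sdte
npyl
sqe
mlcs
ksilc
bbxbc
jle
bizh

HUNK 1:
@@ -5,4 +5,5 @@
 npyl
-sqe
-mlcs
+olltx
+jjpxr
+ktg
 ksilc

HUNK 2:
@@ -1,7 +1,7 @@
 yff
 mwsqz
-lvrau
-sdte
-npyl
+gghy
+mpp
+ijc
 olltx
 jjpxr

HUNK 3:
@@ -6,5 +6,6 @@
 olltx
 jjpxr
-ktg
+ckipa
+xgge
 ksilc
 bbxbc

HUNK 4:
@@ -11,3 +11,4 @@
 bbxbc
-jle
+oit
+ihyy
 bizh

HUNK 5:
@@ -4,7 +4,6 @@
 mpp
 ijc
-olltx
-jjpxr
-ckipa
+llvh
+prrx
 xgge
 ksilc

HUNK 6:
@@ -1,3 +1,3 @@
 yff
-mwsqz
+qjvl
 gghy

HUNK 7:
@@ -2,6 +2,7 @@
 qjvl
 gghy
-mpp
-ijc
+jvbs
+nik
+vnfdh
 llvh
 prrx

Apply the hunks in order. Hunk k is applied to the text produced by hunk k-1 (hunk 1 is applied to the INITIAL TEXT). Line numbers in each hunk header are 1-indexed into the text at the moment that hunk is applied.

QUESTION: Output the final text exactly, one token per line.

Hunk 1: at line 5 remove [sqe,mlcs] add [olltx,jjpxr,ktg] -> 12 lines: yff mwsqz lvrau sdte npyl olltx jjpxr ktg ksilc bbxbc jle bizh
Hunk 2: at line 1 remove [lvrau,sdte,npyl] add [gghy,mpp,ijc] -> 12 lines: yff mwsqz gghy mpp ijc olltx jjpxr ktg ksilc bbxbc jle bizh
Hunk 3: at line 6 remove [ktg] add [ckipa,xgge] -> 13 lines: yff mwsqz gghy mpp ijc olltx jjpxr ckipa xgge ksilc bbxbc jle bizh
Hunk 4: at line 11 remove [jle] add [oit,ihyy] -> 14 lines: yff mwsqz gghy mpp ijc olltx jjpxr ckipa xgge ksilc bbxbc oit ihyy bizh
Hunk 5: at line 4 remove [olltx,jjpxr,ckipa] add [llvh,prrx] -> 13 lines: yff mwsqz gghy mpp ijc llvh prrx xgge ksilc bbxbc oit ihyy bizh
Hunk 6: at line 1 remove [mwsqz] add [qjvl] -> 13 lines: yff qjvl gghy mpp ijc llvh prrx xgge ksilc bbxbc oit ihyy bizh
Hunk 7: at line 2 remove [mpp,ijc] add [jvbs,nik,vnfdh] -> 14 lines: yff qjvl gghy jvbs nik vnfdh llvh prrx xgge ksilc bbxbc oit ihyy bizh

Answer: yff
qjvl
gghy
jvbs
nik
vnfdh
llvh
prrx
xgge
ksilc
bbxbc
oit
ihyy
bizh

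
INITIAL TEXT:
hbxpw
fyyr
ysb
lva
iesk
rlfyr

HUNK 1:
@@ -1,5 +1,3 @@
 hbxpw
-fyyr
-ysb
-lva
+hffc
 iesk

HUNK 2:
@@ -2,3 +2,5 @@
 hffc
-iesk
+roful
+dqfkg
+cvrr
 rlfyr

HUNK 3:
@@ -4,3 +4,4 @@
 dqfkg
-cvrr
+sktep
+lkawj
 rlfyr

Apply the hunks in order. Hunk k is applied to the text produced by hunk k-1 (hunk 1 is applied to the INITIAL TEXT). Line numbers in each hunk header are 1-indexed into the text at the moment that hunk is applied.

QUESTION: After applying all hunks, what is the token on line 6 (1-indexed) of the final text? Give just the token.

Answer: lkawj

Derivation:
Hunk 1: at line 1 remove [fyyr,ysb,lva] add [hffc] -> 4 lines: hbxpw hffc iesk rlfyr
Hunk 2: at line 2 remove [iesk] add [roful,dqfkg,cvrr] -> 6 lines: hbxpw hffc roful dqfkg cvrr rlfyr
Hunk 3: at line 4 remove [cvrr] add [sktep,lkawj] -> 7 lines: hbxpw hffc roful dqfkg sktep lkawj rlfyr
Final line 6: lkawj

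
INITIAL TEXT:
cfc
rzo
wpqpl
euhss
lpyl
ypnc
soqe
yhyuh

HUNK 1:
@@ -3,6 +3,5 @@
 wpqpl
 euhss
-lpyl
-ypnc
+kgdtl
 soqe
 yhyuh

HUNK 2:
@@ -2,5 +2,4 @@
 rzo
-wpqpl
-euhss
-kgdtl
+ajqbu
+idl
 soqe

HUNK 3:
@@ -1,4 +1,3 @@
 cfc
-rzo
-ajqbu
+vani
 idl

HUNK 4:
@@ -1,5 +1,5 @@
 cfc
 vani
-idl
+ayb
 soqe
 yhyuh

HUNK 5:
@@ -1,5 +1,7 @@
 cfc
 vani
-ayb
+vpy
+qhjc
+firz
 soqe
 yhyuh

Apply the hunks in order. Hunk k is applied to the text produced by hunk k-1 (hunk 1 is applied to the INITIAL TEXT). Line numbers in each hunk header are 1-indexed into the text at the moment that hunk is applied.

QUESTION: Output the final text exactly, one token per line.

Hunk 1: at line 3 remove [lpyl,ypnc] add [kgdtl] -> 7 lines: cfc rzo wpqpl euhss kgdtl soqe yhyuh
Hunk 2: at line 2 remove [wpqpl,euhss,kgdtl] add [ajqbu,idl] -> 6 lines: cfc rzo ajqbu idl soqe yhyuh
Hunk 3: at line 1 remove [rzo,ajqbu] add [vani] -> 5 lines: cfc vani idl soqe yhyuh
Hunk 4: at line 1 remove [idl] add [ayb] -> 5 lines: cfc vani ayb soqe yhyuh
Hunk 5: at line 1 remove [ayb] add [vpy,qhjc,firz] -> 7 lines: cfc vani vpy qhjc firz soqe yhyuh

Answer: cfc
vani
vpy
qhjc
firz
soqe
yhyuh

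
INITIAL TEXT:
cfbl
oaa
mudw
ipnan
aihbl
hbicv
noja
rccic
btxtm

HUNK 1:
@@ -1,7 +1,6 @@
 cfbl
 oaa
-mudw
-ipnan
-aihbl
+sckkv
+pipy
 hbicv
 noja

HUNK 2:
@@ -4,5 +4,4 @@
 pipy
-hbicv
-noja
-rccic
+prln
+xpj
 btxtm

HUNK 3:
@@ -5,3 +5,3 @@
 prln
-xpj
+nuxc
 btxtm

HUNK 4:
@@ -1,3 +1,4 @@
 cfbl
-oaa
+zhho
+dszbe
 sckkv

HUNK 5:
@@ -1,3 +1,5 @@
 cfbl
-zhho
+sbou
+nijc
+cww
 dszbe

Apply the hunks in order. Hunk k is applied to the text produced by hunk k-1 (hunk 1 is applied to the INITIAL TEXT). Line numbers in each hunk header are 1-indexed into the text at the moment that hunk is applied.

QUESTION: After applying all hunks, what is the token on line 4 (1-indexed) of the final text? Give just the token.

Answer: cww

Derivation:
Hunk 1: at line 1 remove [mudw,ipnan,aihbl] add [sckkv,pipy] -> 8 lines: cfbl oaa sckkv pipy hbicv noja rccic btxtm
Hunk 2: at line 4 remove [hbicv,noja,rccic] add [prln,xpj] -> 7 lines: cfbl oaa sckkv pipy prln xpj btxtm
Hunk 3: at line 5 remove [xpj] add [nuxc] -> 7 lines: cfbl oaa sckkv pipy prln nuxc btxtm
Hunk 4: at line 1 remove [oaa] add [zhho,dszbe] -> 8 lines: cfbl zhho dszbe sckkv pipy prln nuxc btxtm
Hunk 5: at line 1 remove [zhho] add [sbou,nijc,cww] -> 10 lines: cfbl sbou nijc cww dszbe sckkv pipy prln nuxc btxtm
Final line 4: cww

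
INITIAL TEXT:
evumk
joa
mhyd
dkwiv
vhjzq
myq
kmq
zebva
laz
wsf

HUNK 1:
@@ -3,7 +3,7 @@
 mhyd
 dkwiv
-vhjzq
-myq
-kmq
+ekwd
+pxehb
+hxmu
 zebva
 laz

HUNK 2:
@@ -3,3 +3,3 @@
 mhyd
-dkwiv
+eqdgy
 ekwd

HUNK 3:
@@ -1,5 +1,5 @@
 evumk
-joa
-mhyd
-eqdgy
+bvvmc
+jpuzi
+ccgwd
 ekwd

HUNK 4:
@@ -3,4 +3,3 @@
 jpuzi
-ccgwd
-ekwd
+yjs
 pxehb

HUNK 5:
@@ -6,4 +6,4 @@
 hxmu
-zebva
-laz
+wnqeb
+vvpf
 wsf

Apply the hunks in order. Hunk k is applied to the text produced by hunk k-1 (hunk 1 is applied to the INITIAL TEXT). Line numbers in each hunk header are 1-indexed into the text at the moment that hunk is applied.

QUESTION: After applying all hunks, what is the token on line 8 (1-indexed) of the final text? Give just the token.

Hunk 1: at line 3 remove [vhjzq,myq,kmq] add [ekwd,pxehb,hxmu] -> 10 lines: evumk joa mhyd dkwiv ekwd pxehb hxmu zebva laz wsf
Hunk 2: at line 3 remove [dkwiv] add [eqdgy] -> 10 lines: evumk joa mhyd eqdgy ekwd pxehb hxmu zebva laz wsf
Hunk 3: at line 1 remove [joa,mhyd,eqdgy] add [bvvmc,jpuzi,ccgwd] -> 10 lines: evumk bvvmc jpuzi ccgwd ekwd pxehb hxmu zebva laz wsf
Hunk 4: at line 3 remove [ccgwd,ekwd] add [yjs] -> 9 lines: evumk bvvmc jpuzi yjs pxehb hxmu zebva laz wsf
Hunk 5: at line 6 remove [zebva,laz] add [wnqeb,vvpf] -> 9 lines: evumk bvvmc jpuzi yjs pxehb hxmu wnqeb vvpf wsf
Final line 8: vvpf

Answer: vvpf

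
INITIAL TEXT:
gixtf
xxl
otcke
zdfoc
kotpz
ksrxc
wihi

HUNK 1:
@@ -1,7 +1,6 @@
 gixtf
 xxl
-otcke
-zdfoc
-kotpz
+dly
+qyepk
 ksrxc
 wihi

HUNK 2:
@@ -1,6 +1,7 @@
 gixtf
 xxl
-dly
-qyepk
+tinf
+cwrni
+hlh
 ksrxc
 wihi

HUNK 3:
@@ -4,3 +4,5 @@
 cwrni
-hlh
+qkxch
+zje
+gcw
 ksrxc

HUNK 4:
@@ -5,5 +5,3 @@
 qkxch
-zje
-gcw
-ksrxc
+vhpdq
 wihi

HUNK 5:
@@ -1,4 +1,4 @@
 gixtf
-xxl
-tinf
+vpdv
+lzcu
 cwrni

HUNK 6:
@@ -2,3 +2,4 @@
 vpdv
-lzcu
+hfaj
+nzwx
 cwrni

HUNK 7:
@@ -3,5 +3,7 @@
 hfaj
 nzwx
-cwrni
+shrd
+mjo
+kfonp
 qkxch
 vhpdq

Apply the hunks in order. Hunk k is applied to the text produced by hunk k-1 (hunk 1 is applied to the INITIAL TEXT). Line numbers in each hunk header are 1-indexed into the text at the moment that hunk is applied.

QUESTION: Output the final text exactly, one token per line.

Answer: gixtf
vpdv
hfaj
nzwx
shrd
mjo
kfonp
qkxch
vhpdq
wihi

Derivation:
Hunk 1: at line 1 remove [otcke,zdfoc,kotpz] add [dly,qyepk] -> 6 lines: gixtf xxl dly qyepk ksrxc wihi
Hunk 2: at line 1 remove [dly,qyepk] add [tinf,cwrni,hlh] -> 7 lines: gixtf xxl tinf cwrni hlh ksrxc wihi
Hunk 3: at line 4 remove [hlh] add [qkxch,zje,gcw] -> 9 lines: gixtf xxl tinf cwrni qkxch zje gcw ksrxc wihi
Hunk 4: at line 5 remove [zje,gcw,ksrxc] add [vhpdq] -> 7 lines: gixtf xxl tinf cwrni qkxch vhpdq wihi
Hunk 5: at line 1 remove [xxl,tinf] add [vpdv,lzcu] -> 7 lines: gixtf vpdv lzcu cwrni qkxch vhpdq wihi
Hunk 6: at line 2 remove [lzcu] add [hfaj,nzwx] -> 8 lines: gixtf vpdv hfaj nzwx cwrni qkxch vhpdq wihi
Hunk 7: at line 3 remove [cwrni] add [shrd,mjo,kfonp] -> 10 lines: gixtf vpdv hfaj nzwx shrd mjo kfonp qkxch vhpdq wihi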